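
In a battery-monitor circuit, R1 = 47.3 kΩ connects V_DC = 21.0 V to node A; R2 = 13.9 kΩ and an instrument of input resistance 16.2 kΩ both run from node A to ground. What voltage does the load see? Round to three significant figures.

V_out ≈ 2.87 V

The load sits in parallel with R2, giving an effective lower resistance R2' = R2·R_L/(R2+R_L) = 7.481 kΩ.
Now apply the divider: V_out = 21.0 × 0.1366 = 2.868 V.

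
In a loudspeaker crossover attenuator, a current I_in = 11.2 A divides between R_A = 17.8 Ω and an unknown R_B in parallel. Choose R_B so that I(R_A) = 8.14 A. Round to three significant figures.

R_B ≈ 47.4 Ω

The fraction through R_A equals R_B/(R_A+R_B).
8.14/11.2 = R_B/(R_A + R_B) → R_B = R_A · (0.7268)/(1 − 0.7268) = 17.8 × 2.660 = 47.35 Ω.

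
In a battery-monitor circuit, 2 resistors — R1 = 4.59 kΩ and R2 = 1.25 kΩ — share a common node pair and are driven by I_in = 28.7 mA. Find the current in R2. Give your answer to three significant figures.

Two-branch current divider: I_k = I_in · R_other/(R_1 + R_2).
So I = 28.7 × 4.59/5.840 = 22.56 mA.

I ≈ 22.6 mA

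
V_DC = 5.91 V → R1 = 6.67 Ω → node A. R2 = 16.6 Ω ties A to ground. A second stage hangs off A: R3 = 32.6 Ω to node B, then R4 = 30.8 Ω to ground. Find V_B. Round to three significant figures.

V_B ≈ 1.91 V

The second stage (R3 + R4 = 63.40 Ω) loads node A in parallel with R2.
R2 ‖ (R3+R4) = 13.16 Ω.
So V_A = 5.91 × 0.6636 = 3.922 V.
V_B = V_A × 0.4858 = 1.905 V.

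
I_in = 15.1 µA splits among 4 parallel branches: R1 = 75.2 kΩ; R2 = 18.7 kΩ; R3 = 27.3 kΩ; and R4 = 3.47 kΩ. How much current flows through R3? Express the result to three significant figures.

Total conductance ΣG = 1/75.2 + 1/18.7 + 1/27.3 + 1/3.47 = 0.3916 (units of 1/kΩ).
Current divider: I(R3) = I_in · G_k/ΣG = 15.1 × (0.03663/0.3916) = 15.1 × 0.09354 = 1.412 µA.

I ≈ 1.41 µA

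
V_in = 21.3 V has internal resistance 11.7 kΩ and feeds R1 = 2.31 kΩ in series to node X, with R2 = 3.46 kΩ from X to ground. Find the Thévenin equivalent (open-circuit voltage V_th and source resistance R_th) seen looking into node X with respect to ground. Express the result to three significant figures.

V_th ≈ 4.22 V, R_th ≈ 2.77 kΩ

R1' = 11.7 + 2.31 = 14.01 kΩ (source resistance + R1).
Open-circuit (no load on X): V_th = V_in · R2/(R1' + R2) = 21.3 × 3.46/(14.01 + 3.46) = 4.219 V.
Zeroing V_in shorts the top of R1' to ground, so R_th = R1' ‖ R2 = 2.775 kΩ.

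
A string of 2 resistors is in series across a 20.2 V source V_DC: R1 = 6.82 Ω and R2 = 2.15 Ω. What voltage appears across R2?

V ≈ 4.84 V

Series total: ΣR = 6.82 + 2.15 = 8.970 Ω.
V = V_DC · R/ΣR = 20.2 × 0.2397 = 4.842 V.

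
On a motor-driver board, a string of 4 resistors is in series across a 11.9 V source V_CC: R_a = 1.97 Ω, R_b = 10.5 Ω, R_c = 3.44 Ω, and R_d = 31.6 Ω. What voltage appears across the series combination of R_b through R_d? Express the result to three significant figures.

V ≈ 11.4 V

Series total: ΣR = 1.97 + 10.5 + 3.44 + 31.6 = 47.51 Ω.
R_{R_b..R_d} = 10.5 + 3.44 + 31.6 = 45.54 Ω.
V = V_CC · R/ΣR = 11.9 × 0.9585 = 11.41 V.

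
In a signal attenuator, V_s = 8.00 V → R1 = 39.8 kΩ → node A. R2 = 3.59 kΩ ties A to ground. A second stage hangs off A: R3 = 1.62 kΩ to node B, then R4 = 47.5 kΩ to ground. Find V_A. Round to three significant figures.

V_A ≈ 0.620 V

The second stage (R3 + R4 = 49.12 kΩ) loads node A in parallel with R2.
R2 ‖ (R3+R4) = 3.345 kΩ.
So V_A = 8.00 × 0.07754 = 0.6203 V.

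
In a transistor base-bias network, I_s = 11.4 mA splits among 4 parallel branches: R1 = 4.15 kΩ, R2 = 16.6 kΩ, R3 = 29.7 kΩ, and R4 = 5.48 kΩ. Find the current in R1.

ΣG = 1/4.15 + 1/16.6 + 1/29.7 + 1/5.48 = 0.5174.
R1 takes the fraction G_k/ΣG = 0.2410/0.5174 = 0.4658, so I = 11.4 × 0.4658 = 5.310 mA.

I ≈ 5.31 mA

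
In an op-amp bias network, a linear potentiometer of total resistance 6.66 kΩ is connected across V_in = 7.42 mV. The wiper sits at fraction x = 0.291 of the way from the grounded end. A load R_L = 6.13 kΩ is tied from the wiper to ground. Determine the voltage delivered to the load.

V_out ≈ 1.76 mV

The pot divides into 4.722 kΩ above the wiper and 1.938 kΩ below.
Lower segment in parallel with the load: 1.938 ‖ 6.13 = 1.473 kΩ.
Loaded-divider output: V_out = 7.42 × 0.2377 = 1.764 mV.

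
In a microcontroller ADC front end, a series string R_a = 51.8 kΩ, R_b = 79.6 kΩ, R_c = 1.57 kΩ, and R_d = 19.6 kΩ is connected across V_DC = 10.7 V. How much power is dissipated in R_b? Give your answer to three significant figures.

P ≈ 0.392 mW

The common current is I = 10.7/152.6 = 0.07013 mA.
P(R_b) = I²·R_b = (0.07013)² × 79.6 = 0.3915 mW.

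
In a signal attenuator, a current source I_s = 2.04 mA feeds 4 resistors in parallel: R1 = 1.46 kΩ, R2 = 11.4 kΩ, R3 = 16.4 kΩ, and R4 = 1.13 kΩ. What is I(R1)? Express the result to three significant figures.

ΣG = 1/1.46 + 1/11.4 + 1/16.4 + 1/1.13 = 1.719.
Current divider: I(R1) = I_s · G_k/ΣG = 2.04 × (0.6849/1.719) = 2.04 × 0.3985 = 0.8130 mA.

I ≈ 0.813 mA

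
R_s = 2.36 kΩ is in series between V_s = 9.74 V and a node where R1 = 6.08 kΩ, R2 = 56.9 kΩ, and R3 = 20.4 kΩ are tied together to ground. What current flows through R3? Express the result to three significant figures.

Parallel bank: R_p = 1/(1/6.08 + 1/56.9 + 1/20.4) = 4.328 kΩ.
V_A = 9.74 × 4.328/6.688 = 6.303 V.
I(R3) = V_A / R3 = 6.303/20.4 = 0.3090 mA.
(Check via current divider: I_total = 1.456 mA; share G_k/ΣG = 0.2121 → same result.)

I ≈ 0.309 mA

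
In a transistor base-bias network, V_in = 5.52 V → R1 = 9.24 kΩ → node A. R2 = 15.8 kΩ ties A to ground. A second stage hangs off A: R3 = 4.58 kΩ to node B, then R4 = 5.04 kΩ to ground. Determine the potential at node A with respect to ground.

V_A ≈ 2.17 V

The second stage (R3 + R4 = 9.620 kΩ) loads node A in parallel with R2.
R2 ‖ (R3+R4) = 5.979 kΩ.
So V_A = 5.52 × 0.3929 = 2.169 V.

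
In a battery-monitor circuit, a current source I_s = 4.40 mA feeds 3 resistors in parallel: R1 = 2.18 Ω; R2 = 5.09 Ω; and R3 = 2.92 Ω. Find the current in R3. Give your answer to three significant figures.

I ≈ 1.51 mA

ΣG = 1/2.18 + 1/5.09 + 1/2.92 = 0.9976.
R3 takes the fraction G_k/ΣG = 0.3425/0.9976 = 0.3433, so I = 4.40 × 0.3433 = 1.510 mA.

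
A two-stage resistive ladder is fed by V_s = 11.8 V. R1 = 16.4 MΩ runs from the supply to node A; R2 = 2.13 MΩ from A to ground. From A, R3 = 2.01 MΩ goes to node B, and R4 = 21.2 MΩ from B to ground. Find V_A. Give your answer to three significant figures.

The second stage (R3 + R4 = 23.21 MΩ) loads node A in parallel with R2.
R2 ‖ (R3+R4) = 1.951 MΩ.
So V_A = 11.8 × 0.1063 = 1.255 V.

V_A ≈ 1.25 V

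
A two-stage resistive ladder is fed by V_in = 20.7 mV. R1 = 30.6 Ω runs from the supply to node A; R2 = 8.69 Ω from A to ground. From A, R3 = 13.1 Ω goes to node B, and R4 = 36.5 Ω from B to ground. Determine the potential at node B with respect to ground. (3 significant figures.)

Node A sees R2 in parallel with the series input of stage 2, R3 + R4 = 49.60 Ω.
R2 ‖ (R3+R4) = 7.394 Ω.
First divider: V_A = V_in · 7.394/(30.6 + 7.394) = 4.029 mV.
V_B = V_A × 0.7359 = 2.965 mV.

V_B ≈ 2.96 mV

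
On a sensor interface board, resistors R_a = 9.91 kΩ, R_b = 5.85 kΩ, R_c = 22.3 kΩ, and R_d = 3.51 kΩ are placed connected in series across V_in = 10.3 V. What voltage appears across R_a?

V ≈ 2.46 V

Series total: ΣR = 9.91 + 5.85 + 22.3 + 3.51 = 41.57 kΩ.
V = V_in · R/ΣR = 10.3 × 0.2384 = 2.455 V.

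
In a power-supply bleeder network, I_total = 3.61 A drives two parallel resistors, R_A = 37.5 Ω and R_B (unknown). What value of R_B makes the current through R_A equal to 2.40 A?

Two-branch current divider: I_A = I_total · R_B/(R_A + R_B).
With f = 0.6648, R_B = R_A · f/(1−f) = 37.5 × 1.983 = 74.38 Ω.

R_B ≈ 74.4 Ω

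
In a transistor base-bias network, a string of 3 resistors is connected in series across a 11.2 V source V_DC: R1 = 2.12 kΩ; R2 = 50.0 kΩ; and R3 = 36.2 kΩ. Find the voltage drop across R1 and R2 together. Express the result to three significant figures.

V ≈ 6.61 V

ΣR = 2.12 + 50.0 + 36.2 = 88.32 kΩ.
R_{R1..R2} = 2.12 + 50.0 = 52.12 kΩ.
V = V_DC · R/ΣR = 11.2 × 0.5901 = 6.609 V.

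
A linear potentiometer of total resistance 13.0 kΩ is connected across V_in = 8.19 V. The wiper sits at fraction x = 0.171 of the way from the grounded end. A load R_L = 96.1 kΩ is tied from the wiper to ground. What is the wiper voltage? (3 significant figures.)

V_out ≈ 1.37 V

Lower segment x·R_p = 2.223 kΩ; upper segment (1−x)·R_p = 10.78 kΩ.
(x·R_p) ‖ R_L = 2.173 kΩ.
V_out = 8.19 × 2.173/(10.78 + 2.173) = 1.374 V.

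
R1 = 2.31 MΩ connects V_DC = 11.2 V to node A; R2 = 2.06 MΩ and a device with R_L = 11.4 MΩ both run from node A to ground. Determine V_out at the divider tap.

V_out ≈ 4.82 V

The load sits in parallel with R2, giving an effective lower resistance R2' = R2·R_L/(R2+R_L) = 1.745 MΩ.
Now apply the divider: V_out = 11.2 × 0.4303 = 4.819 V.
(Unloaded it would be 5.28 V; the load pulls it down.)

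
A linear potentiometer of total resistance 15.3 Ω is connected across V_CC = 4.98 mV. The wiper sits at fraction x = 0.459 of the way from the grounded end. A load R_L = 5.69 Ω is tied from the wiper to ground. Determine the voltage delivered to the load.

Lower segment x·R_p = 7.023 Ω; upper segment (1−x)·R_p = 8.277 Ω.
Lower segment in parallel with the load: 7.023 ‖ 5.69 = 3.143 Ω.
Then V_out = V_CC · 3.143/(8.277 + 3.143) = 1.371 mV.

V_out ≈ 1.37 mV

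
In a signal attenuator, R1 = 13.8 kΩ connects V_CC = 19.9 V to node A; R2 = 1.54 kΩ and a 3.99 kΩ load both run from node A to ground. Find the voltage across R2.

R2 ‖ R_L = (1.54 × 3.99)/(1.54 + 3.99) = 1.111 kΩ.
Voltage divider with the loaded lower leg: V_out = 19.9 × 1.111/(13.8 + 1.111) = 19.9 × 0.07452 = 1.483 V.
(Unloaded it would be 2.00 V; the load pulls it down.)

V_out ≈ 1.48 V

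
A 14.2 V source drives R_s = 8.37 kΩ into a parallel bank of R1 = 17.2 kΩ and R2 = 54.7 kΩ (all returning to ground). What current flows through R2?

I ≈ 0.158 mA

Equivalent of the parallel group: R_p = 13.09 kΩ.
V_A = 14.2 × 13.09/21.46 = 8.660 V.
I(R2) = V_A / R2 = 8.660/54.7 = 0.1583 mA.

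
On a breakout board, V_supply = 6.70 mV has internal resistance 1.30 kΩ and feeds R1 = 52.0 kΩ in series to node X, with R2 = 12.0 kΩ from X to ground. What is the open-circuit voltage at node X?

R1' = 1.30 + 52.0 = 53.30 kΩ (source resistance + R1).
With X open, the divider is unloaded: V_th = 6.70 × 12.0/65.30 = 1.231 mV.

V_th ≈ 1.23 mV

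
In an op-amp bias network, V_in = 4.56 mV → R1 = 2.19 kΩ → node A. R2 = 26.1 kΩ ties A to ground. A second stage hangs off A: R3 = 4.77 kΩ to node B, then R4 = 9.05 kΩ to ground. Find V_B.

V_B ≈ 2.40 mV

Node A sees R2 in parallel with the series input of stage 2, R3 + R4 = 13.82 kΩ.
Effective lower resistance at A: R2 ‖ 13.82 = 9.036 kΩ.
First divider: V_A = V_in · 9.036/(2.19 + 9.036) = 3.670 mV.
Then the unloaded second divider: V_B = V_A × R4/(R3+R4) = 3.670 × 0.6548 = 2.404 mV.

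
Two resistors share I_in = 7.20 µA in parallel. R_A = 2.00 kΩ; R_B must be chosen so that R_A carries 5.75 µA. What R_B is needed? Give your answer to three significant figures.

R_B ≈ 7.93 kΩ

In a two-way split, I_A/I_in = R_B/(R_A + R_B).
With f = 0.7986, R_B = R_A · f/(1−f) = 2.00 × 3.966 = 7.931 kΩ.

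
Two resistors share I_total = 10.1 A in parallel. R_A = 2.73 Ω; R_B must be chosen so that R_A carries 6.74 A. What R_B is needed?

Two-branch current divider: I_A = I_total · R_B/(R_A + R_B).
With f = 0.6673, R_B = R_A · f/(1−f) = 2.73 × 2.006 = 5.476 Ω.

R_B ≈ 5.48 Ω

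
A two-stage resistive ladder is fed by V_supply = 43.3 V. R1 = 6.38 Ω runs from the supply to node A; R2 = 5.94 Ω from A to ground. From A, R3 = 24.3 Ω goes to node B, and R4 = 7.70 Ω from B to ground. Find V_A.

Looking into the second stage from A: R3 + R4 = 32.00 Ω appears in parallel with R2.
Effective lower resistance at A: R2 ‖ 32.00 = 5.010 Ω.
So V_A = 43.3 × 0.4399 = 19.05 V.

V_A ≈ 19.0 V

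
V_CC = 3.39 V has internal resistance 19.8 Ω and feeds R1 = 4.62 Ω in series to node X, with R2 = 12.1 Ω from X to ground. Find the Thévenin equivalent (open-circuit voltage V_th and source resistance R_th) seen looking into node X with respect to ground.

V_th ≈ 1.12 V, R_th ≈ 8.09 Ω

R1' = 19.8 + 4.62 = 24.42 Ω (source resistance + R1).
V_th is the unloaded tap voltage: V_CC · R2/(R1'+R2) = 3.39 × 0.3313 = 1.123 V.
Looking into X with the source shorted: R_th = R1'·R2/(R1'+R2) = 24.42 × 12.1/36.52 = 8.091 Ω.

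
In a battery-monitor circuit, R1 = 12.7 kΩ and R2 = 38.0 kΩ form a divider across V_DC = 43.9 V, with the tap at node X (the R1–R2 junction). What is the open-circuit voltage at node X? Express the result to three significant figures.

V_th ≈ 32.9 V

With X open, the divider is unloaded: V_th = 43.9 × 38.0/50.70 = 32.90 V.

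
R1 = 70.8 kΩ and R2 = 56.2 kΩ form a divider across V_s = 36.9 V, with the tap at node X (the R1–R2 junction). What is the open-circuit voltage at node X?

Open-circuit (no load on X): V_th = V_s · R2/(R1 + R2) = 36.9 × 56.2/(70.80 + 56.2) = 16.33 V.

V_th ≈ 16.3 V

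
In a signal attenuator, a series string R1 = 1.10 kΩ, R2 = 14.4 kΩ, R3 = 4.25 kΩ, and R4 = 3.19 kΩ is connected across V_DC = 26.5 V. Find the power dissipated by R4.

ΣR = 22.94 kΩ → I = 26.5/22.94 = 1.155 mA.
P(R4) = I²·R4 = (1.155)² × 3.19 = 4.257 mW.

P ≈ 4.26 mW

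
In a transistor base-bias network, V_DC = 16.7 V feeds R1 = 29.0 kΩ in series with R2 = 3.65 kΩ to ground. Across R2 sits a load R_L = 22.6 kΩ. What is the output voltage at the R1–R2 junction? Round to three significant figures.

The load sits in parallel with R2, giving an effective lower resistance R2' = R2·R_L/(R2+R_L) = 3.142 kΩ.
Then V_out = V_DC · R2'/(R1 + R2') = 16.7 × 3.142/32.14 = 1.633 V.

V_out ≈ 1.63 V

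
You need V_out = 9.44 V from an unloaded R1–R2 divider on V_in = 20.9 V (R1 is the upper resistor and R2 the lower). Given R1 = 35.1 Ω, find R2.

R2 ≈ 28.9 Ω

V_out/V_in = R2/(R1+R2) = 0.4517.
R2 = R1 · 0.4517/(1 − 0.4517) = 28.91 Ω.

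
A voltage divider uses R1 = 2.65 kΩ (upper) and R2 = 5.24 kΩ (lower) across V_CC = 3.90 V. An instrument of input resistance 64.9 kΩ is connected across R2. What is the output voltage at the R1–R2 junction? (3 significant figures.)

First combine the lower leg with the load: R2 ‖ R_L = 4.849 kΩ.
Then V_out = V_CC · R2'/(R1 + R2') = 3.90 × 4.849/7.499 = 2.522 V.

V_out ≈ 2.52 V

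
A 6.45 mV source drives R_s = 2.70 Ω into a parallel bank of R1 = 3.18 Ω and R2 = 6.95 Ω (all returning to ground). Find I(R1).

Combine the parallel branches: R_p = (1/3.18 + 1/6.95)⁻¹ = 2.182 Ω.
Node voltage V_A = V_supply · R_p/(R_s + R_p) = 6.45 × 0.4469 = 2.883 mV.
Branch current I = V_A/R1 = 2.883/3.18 = 0.9065 mA.

I ≈ 0.906 mA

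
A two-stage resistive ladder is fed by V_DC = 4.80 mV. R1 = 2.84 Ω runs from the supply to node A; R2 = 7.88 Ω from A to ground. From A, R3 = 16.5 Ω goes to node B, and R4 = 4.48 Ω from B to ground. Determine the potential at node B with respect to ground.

Looking into the second stage from A: R3 + R4 = 20.98 Ω appears in parallel with R2.
Effective lower resistance at A: R2 ‖ 20.98 = 5.728 Ω.
So V_A = 4.80 × 0.6686 = 3.209 mV.
V_B = V_A × 0.2135 = 0.6852 mV.

V_B ≈ 0.685 mV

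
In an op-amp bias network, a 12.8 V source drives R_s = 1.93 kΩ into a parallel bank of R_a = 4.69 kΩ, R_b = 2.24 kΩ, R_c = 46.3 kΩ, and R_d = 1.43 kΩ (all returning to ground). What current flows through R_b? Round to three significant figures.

I ≈ 1.56 mA

Parallel bank: R_p = 1/(1/4.69 + 1/2.24 + 1/46.3 + 1/1.43) = 0.7244 kΩ.
V_A = 12.8 × 0.7244/2.654 = 3.493 V.
Branch current I = V_A/R_b = 3.493/2.24 = 1.559 mA.
(Check via current divider: I_total = 4.822 mA; share G_k/ΣG = 0.3234 → same result.)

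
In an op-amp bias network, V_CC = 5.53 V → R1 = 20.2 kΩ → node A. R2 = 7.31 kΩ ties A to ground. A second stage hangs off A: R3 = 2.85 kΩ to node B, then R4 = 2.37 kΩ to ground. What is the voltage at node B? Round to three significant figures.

V_B ≈ 0.329 V

The second stage (R3 + R4 = 5.220 kΩ) loads node A in parallel with R2.
R2 ‖ (R3+R4) = 3.045 kΩ.
V_A = 5.53 × 3.045/(20.2 + 3.045) = 0.7245 V.
Stage 2 is unloaded, so V_B = V_A · R4/(R3+R4) = 0.7245 × 2.37/5.220 = 0.3289 V.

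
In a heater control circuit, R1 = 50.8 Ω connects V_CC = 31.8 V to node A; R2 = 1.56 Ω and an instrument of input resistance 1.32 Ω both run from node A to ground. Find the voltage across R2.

First combine the lower leg with the load: R2 ‖ R_L = 0.7150 Ω.
Now apply the divider: V_out = 31.8 × 0.01388 = 0.4414 V.

V_out ≈ 0.441 V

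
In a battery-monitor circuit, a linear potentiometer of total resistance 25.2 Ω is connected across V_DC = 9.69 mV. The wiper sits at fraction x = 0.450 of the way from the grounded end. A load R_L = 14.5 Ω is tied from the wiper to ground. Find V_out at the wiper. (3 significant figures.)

Lower segment x·R_p = 11.34 Ω; upper segment (1−x)·R_p = 13.86 Ω.
R_L loads the lower segment: effective lower R = 6.363 Ω.
V_out = 9.69 × 6.363/(13.86 + 6.363) = 3.049 mV.

V_out ≈ 3.05 mV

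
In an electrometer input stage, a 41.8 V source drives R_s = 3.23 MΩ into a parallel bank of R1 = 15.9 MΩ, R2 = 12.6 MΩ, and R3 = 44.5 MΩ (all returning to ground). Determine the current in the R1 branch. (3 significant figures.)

Equivalent of the parallel group: R_p = 6.071 MΩ.
V_A by voltage divider: V_A = 41.8 × 6.071/(3.23 + 6.071) = 27.28 V.
I(R1) = V_A / R1 = 27.28/15.9 = 1.716 µA.

I ≈ 1.72 µA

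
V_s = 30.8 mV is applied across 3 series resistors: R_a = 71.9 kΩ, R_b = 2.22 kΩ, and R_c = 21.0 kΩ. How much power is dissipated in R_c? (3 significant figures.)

The common current is I = 30.8/95.12 = 0.3238 µA.
P = I²R = 0.1048 × 21.0 = 2.202 nW.

P ≈ 2.20 nW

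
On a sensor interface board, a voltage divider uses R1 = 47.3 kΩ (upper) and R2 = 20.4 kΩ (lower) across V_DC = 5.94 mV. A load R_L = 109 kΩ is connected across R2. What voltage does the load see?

V_out ≈ 1.58 mV

First combine the lower leg with the load: R2 ‖ R_L = 17.18 kΩ.
Then V_out = V_DC · R2'/(R1 + R2') = 5.94 × 17.18/64.48 = 1.583 mV.
(Unloaded it would be 1.79 mV; the load pulls it down.)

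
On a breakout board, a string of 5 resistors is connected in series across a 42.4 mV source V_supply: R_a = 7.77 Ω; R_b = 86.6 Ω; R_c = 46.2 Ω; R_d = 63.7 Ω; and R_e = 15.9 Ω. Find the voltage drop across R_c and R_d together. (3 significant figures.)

V ≈ 21.2 mV

Total series resistance ΣR = 7.77 + 86.6 + 46.2 + 63.7 + 15.9 = 220.2 Ω.
R_{R_c..R_d} = 46.2 + 63.7 = 109.9 Ω.
V = V_supply · R/ΣR = 42.4 × 0.4992 = 21.16 mV.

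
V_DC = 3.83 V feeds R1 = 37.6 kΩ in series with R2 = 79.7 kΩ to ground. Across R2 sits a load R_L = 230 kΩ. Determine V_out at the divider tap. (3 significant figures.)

V_out ≈ 2.34 V

R2 ‖ R_L = (79.7 × 230)/(79.7 + 230) = 59.19 kΩ.
Then V_out = V_DC · R2'/(R1 + R2') = 3.83 × 59.19/96.79 = 2.342 V.
(Unloaded it would be 2.60 V; the load pulls it down.)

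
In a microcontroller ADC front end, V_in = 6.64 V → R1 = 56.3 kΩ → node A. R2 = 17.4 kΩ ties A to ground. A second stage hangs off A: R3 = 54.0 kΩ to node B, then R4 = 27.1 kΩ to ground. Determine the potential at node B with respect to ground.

V_B ≈ 0.450 V

Node A sees R2 in parallel with the series input of stage 2, R3 + R4 = 81.10 kΩ.
Effective lower resistance at A: R2 ‖ 81.10 = 14.33 kΩ.
So V_A = 6.64 × 0.2028 = 1.347 V.
Then the unloaded second divider: V_B = V_A × R4/(R3+R4) = 1.347 × 0.3342 = 0.4501 V.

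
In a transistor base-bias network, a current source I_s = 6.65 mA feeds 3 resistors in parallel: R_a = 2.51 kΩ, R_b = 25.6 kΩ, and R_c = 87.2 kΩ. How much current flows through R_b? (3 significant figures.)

Conductances: ΣG = 1/2.51 + 1/25.6 + 1/87.2 = 0.4489 (1/kΩ).
R_b takes the fraction G_k/ΣG = 0.03906/0.4489 = 0.08701, so I = 6.65 × 0.08701 = 0.5786 mA.

I ≈ 0.579 mA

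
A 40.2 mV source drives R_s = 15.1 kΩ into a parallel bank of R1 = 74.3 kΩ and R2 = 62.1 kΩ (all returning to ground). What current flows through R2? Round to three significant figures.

Combine the parallel branches: R_p = (1/74.3 + 1/62.1)⁻¹ = 33.83 kΩ.
V_A = 40.2 × 33.83/48.93 = 27.79 mV.
Branch current I = V_A/R2 = 27.79/62.1 = 0.4476 µA.
(Check via current divider: I_total = 0.8216 µA; share G_k/ΣG = 0.5447 → same result.)

I ≈ 0.448 µA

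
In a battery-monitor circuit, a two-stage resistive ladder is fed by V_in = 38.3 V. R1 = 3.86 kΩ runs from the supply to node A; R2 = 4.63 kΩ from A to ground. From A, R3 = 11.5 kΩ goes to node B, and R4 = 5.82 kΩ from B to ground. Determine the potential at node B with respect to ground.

V_B ≈ 6.26 V

The second stage (R3 + R4 = 17.32 kΩ) loads node A in parallel with R2.
Effective lower resistance at A: R2 ‖ 17.32 = 3.653 kΩ.
V_A = 38.3 × 3.653/(3.86 + 3.653) = 18.62 V.
Stage 2 is unloaded, so V_B = V_A · R4/(R3+R4) = 18.62 × 5.82/17.32 = 6.258 V.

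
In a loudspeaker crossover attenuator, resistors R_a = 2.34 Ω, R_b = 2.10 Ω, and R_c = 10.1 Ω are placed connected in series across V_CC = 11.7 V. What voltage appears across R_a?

V ≈ 1.88 V

Total series resistance ΣR = 2.34 + 2.10 + 10.1 = 14.54 Ω.
By the voltage-divider rule, V = 11.7 × 2.340/14.54 = 1.883 V.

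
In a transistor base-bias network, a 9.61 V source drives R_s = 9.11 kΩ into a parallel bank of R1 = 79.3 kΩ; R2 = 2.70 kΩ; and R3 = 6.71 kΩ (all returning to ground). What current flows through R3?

I ≈ 0.245 mA

Combine the parallel branches: R_p = (1/79.3 + 1/2.70 + 1/6.71)⁻¹ = 1.880 kΩ.
Node voltage V_A = V_s · R_p/(R_s + R_p) = 9.61 × 0.1710 = 1.644 V.
Branch current I = V_A/R3 = 1.644/6.71 = 0.2450 mA.
(Check via current divider: I_total = 0.8745 mA; share G_k/ΣG = 0.2801 → same result.)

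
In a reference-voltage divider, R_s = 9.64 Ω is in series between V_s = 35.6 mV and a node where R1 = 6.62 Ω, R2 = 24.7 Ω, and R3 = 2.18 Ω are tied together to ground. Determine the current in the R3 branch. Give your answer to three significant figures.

I ≈ 2.25 mA

Equivalent of the parallel group: R_p = 1.538 Ω.
V_A = 35.6 × 1.538/11.18 = 4.898 mV.
Branch current I = V_A/R3 = 4.898/2.18 = 2.247 mA.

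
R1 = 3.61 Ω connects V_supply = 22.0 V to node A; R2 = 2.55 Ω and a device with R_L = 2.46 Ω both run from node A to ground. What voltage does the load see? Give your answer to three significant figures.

V_out ≈ 5.67 V

R2 ‖ R_L = (2.55 × 2.46)/(2.55 + 2.46) = 1.252 Ω.
Then V_out = V_supply · R2'/(R1 + R2') = 22.0 × 1.252/4.862 = 5.665 V.
(Unloaded it would be 9.11 V; the load pulls it down.)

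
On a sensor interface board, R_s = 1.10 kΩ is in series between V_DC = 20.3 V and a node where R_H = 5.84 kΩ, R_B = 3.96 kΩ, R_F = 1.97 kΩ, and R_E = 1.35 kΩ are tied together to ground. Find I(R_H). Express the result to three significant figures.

I ≈ 1.22 mA

Parallel bank: R_p = 1/(1/5.84 + 1/3.96 + 1/1.97 + 1/1.35) = 0.5980 kΩ.
V_A = 20.3 × 0.5980/1.698 = 7.150 V.
I(R_H) = V_A / R_H = 7.150/5.84 = 1.224 mA.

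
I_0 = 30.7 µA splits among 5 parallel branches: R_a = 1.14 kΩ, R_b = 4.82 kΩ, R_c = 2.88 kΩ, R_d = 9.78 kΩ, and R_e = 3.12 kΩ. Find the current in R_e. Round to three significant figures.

Conductances: ΣG = 1/1.14 + 1/4.82 + 1/2.88 + 1/9.78 + 1/3.12 = 1.855 (1/kΩ).
Current divider: I(R_e) = I_0 · G_k/ΣG = 30.7 × (0.3205/1.855) = 30.7 × 0.1728 = 5.305 µA.

I ≈ 5.31 µA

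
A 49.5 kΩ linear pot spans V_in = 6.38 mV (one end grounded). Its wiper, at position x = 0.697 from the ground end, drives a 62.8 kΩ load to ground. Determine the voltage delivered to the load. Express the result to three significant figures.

Lower segment x·R_p = 34.50 kΩ; upper segment (1−x)·R_p = 15.00 kΩ.
Lower segment in parallel with the load: 34.50 ‖ 62.8 = 22.27 kΩ.
V_out = 6.38 × 22.27/(15.00 + 22.27) = 3.812 mV.

V_out ≈ 3.81 mV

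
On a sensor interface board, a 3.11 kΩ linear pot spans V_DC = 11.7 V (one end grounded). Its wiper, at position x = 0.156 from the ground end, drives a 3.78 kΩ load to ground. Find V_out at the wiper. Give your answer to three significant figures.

Lower segment x·R_p = 0.4852 kΩ; upper segment (1−x)·R_p = 2.625 kΩ.
Lower segment in parallel with the load: 0.4852 ‖ 3.78 = 0.4300 kΩ.
V_out = 11.7 × 0.4300/(2.625 + 0.4300) = 1.647 V.

V_out ≈ 1.65 V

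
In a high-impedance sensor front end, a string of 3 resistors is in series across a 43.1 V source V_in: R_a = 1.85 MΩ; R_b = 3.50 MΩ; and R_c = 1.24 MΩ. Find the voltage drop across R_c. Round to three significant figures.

V ≈ 8.11 V

ΣR = 1.85 + 3.50 + 1.24 = 6.590 MΩ.
Voltage divider: V = V_in · (1.240 / 6.590) = 43.1 × 0.1882 = 8.110 V.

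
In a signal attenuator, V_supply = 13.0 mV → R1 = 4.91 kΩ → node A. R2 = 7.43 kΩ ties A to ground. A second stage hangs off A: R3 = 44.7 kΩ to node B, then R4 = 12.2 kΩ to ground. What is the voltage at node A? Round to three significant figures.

V_A ≈ 7.44 mV

Node A sees R2 in parallel with the series input of stage 2, R3 + R4 = 56.90 kΩ.
Effective lower resistance at A: R2 ‖ 56.90 = 6.572 kΩ.
So V_A = 13.0 × 0.5724 = 7.441 mV.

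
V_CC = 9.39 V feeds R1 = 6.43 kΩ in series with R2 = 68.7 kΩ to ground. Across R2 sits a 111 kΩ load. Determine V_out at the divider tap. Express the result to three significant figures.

V_out ≈ 8.15 V

The load sits in parallel with R2, giving an effective lower resistance R2' = R2·R_L/(R2+R_L) = 42.44 kΩ.
Now apply the divider: V_out = 9.39 × 0.8684 = 8.154 V.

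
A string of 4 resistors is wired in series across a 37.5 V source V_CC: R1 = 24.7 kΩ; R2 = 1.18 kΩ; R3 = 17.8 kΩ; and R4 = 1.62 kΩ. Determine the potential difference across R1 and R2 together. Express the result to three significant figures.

Series total: ΣR = 24.7 + 1.18 + 17.8 + 1.62 = 45.30 kΩ.
R_{R1..R2} = 24.7 + 1.18 = 25.88 kΩ.
Voltage divider: V = V_CC · (25.88 / 45.30) = 37.5 × 0.5713 = 21.42 V.

V ≈ 21.4 V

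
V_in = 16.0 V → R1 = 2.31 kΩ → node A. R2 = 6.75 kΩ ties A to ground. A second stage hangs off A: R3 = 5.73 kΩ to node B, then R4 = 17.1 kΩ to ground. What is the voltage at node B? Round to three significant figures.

Node A sees R2 in parallel with the series input of stage 2, R3 + R4 = 22.83 kΩ.
R2 ‖ (R3+R4) = 5.210 kΩ.
First divider: V_A = V_in · 5.210/(2.31 + 5.210) = 11.08 V.
V_B = V_A × 0.7490 = 8.303 V.

V_B ≈ 8.30 V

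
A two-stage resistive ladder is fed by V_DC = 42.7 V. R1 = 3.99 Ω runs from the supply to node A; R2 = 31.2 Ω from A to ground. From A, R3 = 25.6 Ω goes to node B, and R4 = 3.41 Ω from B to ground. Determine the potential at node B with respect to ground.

V_B ≈ 3.97 V

The second stage (R3 + R4 = 29.01 Ω) loads node A in parallel with R2.
Effective lower resistance at A: R2 ‖ 29.01 = 15.03 Ω.
So V_A = 42.7 × 0.7902 = 33.74 V.
Stage 2 is unloaded, so V_B = V_A · R4/(R3+R4) = 33.74 × 3.41/29.01 = 3.966 V.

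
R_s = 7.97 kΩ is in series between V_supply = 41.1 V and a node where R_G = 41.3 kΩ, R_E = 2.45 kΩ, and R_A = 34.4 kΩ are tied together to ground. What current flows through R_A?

Equivalent of the parallel group: R_p = 2.167 kΩ.
Node voltage V_A = V_supply · R_p/(R_s + R_p) = 41.1 × 0.2138 = 8.786 V.
Branch current I = V_A/R_A = 8.786/34.4 = 0.2554 mA.

I ≈ 0.255 mA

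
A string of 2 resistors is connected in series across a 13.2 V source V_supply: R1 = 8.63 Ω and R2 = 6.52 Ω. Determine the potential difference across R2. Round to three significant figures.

Series total: ΣR = 8.63 + 6.52 = 15.15 Ω.
Voltage divider: V = V_supply · (6.520 / 15.15) = 13.2 × 0.4304 = 5.681 V.

V ≈ 5.68 V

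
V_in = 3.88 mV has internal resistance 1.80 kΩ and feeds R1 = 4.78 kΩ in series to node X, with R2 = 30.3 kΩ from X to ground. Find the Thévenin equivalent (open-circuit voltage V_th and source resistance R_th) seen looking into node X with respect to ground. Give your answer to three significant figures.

R1' = 1.80 + 4.78 = 6.580 kΩ (source resistance + R1).
With X open, the divider is unloaded: V_th = 3.88 × 30.3/36.88 = 3.188 mV.
With V_in suppressed (replaced by a short), R_th = R1' ‖ R2 = (6.580 × 30.3)/(6.580 + 30.3) = 5.406 kΩ.

V_th ≈ 3.19 mV, R_th ≈ 5.41 kΩ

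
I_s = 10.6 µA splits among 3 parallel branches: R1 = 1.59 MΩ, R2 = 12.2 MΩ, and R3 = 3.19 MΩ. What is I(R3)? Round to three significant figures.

Total conductance ΣG = 1/1.59 + 1/12.2 + 1/3.19 = 1.024 (units of 1/MΩ).
By the current-divider rule, I = I_s · G_k/ΣG = 10.6 × 0.3060 = 3.244 µA.

I ≈ 3.24 µA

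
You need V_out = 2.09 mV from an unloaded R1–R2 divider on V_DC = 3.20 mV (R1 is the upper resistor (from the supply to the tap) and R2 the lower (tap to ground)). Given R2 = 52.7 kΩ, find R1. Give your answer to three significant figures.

V_out/V_DC = R2/(R1+R2) = 0.6531.
Rearranging, R1 = R2·(1−k)/k = 52.7 × 0.5311 = 27.99 kΩ.

R1 ≈ 28.0 kΩ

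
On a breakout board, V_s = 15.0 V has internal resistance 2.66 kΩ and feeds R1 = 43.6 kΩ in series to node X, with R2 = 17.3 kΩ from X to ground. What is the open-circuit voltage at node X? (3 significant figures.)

V_th ≈ 4.08 V

R1' = 2.66 + 43.6 = 46.26 kΩ (source resistance + R1).
V_th is the unloaded tap voltage: V_s · R2/(R1'+R2) = 15.0 × 0.2722 = 4.083 V.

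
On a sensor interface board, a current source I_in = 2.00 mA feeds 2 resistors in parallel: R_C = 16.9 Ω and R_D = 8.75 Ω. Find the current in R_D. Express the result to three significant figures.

Two-branch current divider: I_k = I_in · R_other/(R_1 + R_2).
So I = 2.00 × 16.9/25.65 = 1.318 mA.

I ≈ 1.32 mA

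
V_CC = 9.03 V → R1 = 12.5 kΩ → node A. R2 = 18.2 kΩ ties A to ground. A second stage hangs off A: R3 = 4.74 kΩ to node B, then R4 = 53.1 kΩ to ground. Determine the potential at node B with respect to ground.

V_B ≈ 4.36 V

Looking into the second stage from A: R3 + R4 = 57.84 kΩ appears in parallel with R2.
R2 ‖ (R3+R4) = 13.84 kΩ.
V_A = 9.03 × 13.84/(12.5 + 13.84) = 4.745 V.
Stage 2 is unloaded, so V_B = V_A · R4/(R3+R4) = 4.745 × 53.1/57.84 = 4.356 V.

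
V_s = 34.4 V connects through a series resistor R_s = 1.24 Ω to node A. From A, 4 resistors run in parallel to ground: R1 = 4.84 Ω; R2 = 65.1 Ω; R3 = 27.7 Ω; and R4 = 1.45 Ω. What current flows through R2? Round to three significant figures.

I ≈ 0.243 A

Parallel bank: R_p = 1/(1/4.84 + 1/65.1 + 1/27.7 + 1/1.45) = 1.055 Ω.
V_A = 34.4 × 1.055/2.295 = 15.81 V.
I(R2) = V_A / R2 = 15.81/65.1 = 0.2429 A.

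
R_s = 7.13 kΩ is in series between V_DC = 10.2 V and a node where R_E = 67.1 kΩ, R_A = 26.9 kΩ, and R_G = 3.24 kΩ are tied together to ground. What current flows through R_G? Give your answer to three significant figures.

Combine the parallel branches: R_p = (1/67.1 + 1/26.9 + 1/3.24)⁻¹ = 2.772 kΩ.
Node voltage V_A = V_DC · R_p/(R_s + R_p) = 10.2 × 0.2800 = 2.856 V.
Branch current I = V_A/R_G = 2.856/3.24 = 0.8814 mA.

I ≈ 0.881 mA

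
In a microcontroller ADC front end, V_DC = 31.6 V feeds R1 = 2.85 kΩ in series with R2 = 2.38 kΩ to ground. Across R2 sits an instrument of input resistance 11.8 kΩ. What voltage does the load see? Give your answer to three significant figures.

V_out ≈ 13.0 V

The load sits in parallel with R2, giving an effective lower resistance R2' = R2·R_L/(R2+R_L) = 1.981 kΩ.
Then V_out = V_DC · R2'/(R1 + R2') = 31.6 × 1.981/4.831 = 12.96 V.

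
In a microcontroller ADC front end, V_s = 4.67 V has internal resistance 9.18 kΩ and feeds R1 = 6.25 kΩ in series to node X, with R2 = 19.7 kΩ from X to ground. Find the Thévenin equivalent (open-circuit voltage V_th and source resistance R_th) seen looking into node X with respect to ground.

V_th ≈ 2.62 V, R_th ≈ 8.65 kΩ

R1' = 9.18 + 6.25 = 15.43 kΩ (source resistance + R1).
Open-circuit (no load on X): V_th = V_s · R2/(R1' + R2) = 4.67 × 19.7/(15.43 + 19.7) = 2.619 V.
Looking into X with the source shorted: R_th = R1'·R2/(R1'+R2) = 15.43 × 19.7/35.13 = 8.653 kΩ.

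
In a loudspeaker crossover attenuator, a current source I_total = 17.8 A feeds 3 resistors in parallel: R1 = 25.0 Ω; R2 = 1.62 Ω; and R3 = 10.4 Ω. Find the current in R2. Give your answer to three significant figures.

I ≈ 14.6 A

ΣG = 1/25.0 + 1/1.62 + 1/10.4 = 0.7534.
R2 takes the fraction G_k/ΣG = 0.6173/0.7534 = 0.8193, so I = 17.8 × 0.8193 = 14.58 A.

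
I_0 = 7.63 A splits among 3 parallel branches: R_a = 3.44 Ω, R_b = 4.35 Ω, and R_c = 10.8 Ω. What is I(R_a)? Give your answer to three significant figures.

ΣG = 1/3.44 + 1/4.35 + 1/10.8 = 0.6132.
By the current-divider rule, I = I_0 · G_k/ΣG = 7.63 × 0.4741 = 3.617 A.

I ≈ 3.62 A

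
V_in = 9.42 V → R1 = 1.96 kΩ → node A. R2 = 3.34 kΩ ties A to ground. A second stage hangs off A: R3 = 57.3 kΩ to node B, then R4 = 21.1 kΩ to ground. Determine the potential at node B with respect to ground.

The second stage (R3 + R4 = 78.40 kΩ) loads node A in parallel with R2.
Effective lower resistance at A: R2 ‖ 78.40 = 3.204 kΩ.
So V_A = 9.42 × 0.6204 = 5.844 V.
Stage 2 is unloaded, so V_B = V_A · R4/(R3+R4) = 5.844 × 21.1/78.40 = 1.573 V.

V_B ≈ 1.57 V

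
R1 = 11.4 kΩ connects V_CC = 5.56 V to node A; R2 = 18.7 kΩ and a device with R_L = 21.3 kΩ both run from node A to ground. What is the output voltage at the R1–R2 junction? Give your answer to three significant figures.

First combine the lower leg with the load: R2 ‖ R_L = 9.958 kΩ.
Now apply the divider: V_out = 5.56 × 0.4662 = 2.592 V.
(Unloaded it would be 3.45 V; the load pulls it down.)

V_out ≈ 2.59 V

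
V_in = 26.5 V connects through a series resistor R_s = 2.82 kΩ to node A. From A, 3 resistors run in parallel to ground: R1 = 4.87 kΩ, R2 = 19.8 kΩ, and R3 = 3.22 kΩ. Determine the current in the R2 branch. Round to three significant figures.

Combine the parallel branches: R_p = (1/4.87 + 1/19.8 + 1/3.22)⁻¹ = 1.766 kΩ.
V_A by voltage divider: V_A = 26.5 × 1.766/(2.82 + 1.766) = 10.20 V.
Branch current I = V_A/R2 = 10.20/19.8 = 0.5153 mA.

I ≈ 0.515 mA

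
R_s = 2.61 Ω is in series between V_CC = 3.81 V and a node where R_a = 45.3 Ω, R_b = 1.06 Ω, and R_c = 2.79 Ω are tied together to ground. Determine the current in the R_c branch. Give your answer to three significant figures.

Equivalent of the parallel group: R_p = 0.7553 Ω.
V_A = 3.81 × 0.7553/3.365 = 0.8551 V.
I(R_c) = V_A / R_c = 0.8551/2.79 = 0.3065 A.
(Equivalently: I_total = 1.132 A, then current-divider fraction G_k/ΣG = 0.2707.)

I ≈ 0.307 A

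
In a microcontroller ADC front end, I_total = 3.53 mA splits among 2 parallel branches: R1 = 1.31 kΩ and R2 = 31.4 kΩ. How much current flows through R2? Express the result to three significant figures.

I ≈ 0.141 mA

For two parallel branches, I_k = I_total · (other R)/(sum of R).
So I = 3.53 × 1.31/32.71 = 0.1414 mA.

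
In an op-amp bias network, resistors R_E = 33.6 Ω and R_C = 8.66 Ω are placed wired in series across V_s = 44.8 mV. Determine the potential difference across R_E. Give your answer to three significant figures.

V ≈ 35.6 mV

Total series resistance ΣR = 33.6 + 8.66 = 42.26 Ω.
V = V_s · R/ΣR = 44.8 × 0.7951 = 35.62 mV.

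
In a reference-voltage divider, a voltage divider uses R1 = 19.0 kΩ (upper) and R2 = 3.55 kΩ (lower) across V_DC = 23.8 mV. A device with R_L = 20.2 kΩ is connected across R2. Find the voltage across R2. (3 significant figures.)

V_out ≈ 3.26 mV

First combine the lower leg with the load: R2 ‖ R_L = 3.019 kΩ.
Voltage divider with the loaded lower leg: V_out = 23.8 × 3.019/(19.0 + 3.019) = 23.8 × 0.1371 = 3.264 mV.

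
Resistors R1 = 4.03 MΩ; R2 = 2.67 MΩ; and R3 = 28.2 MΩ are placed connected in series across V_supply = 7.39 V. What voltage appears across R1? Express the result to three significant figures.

Total series resistance ΣR = 4.03 + 2.67 + 28.2 = 34.90 MΩ.
Voltage divider: V = V_supply · (4.030 / 34.90) = 7.39 × 0.1155 = 0.8533 V.

V ≈ 0.853 V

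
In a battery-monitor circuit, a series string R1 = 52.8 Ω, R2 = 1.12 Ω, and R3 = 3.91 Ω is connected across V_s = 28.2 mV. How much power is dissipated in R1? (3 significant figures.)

Series current I = V_s/ΣR = 28.2/57.83 = 0.4876 mA.
P = I²R = 0.2378 × 52.8 = 12.56 µW.

P ≈ 12.6 µW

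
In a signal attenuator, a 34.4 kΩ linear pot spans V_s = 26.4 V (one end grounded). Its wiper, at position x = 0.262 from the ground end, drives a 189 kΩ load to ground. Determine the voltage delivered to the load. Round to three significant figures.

Split the track: R_lower = x·R_p = 9.013 kΩ, R_upper = (1−x)·R_p = 25.39 kΩ.
R_L loads the lower segment: effective lower R = 8.603 kΩ.
Then V_out = V_s · 8.603/(25.39 + 8.603) = 6.682 V.

V_out ≈ 6.68 V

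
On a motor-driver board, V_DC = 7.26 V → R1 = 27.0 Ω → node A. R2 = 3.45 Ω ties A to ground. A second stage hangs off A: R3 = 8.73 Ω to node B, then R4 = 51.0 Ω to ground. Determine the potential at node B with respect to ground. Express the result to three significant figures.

V_B ≈ 0.668 V

The second stage (R3 + R4 = 59.73 Ω) loads node A in parallel with R2.
R2 ‖ (R3+R4) = 3.262 Ω.
First divider: V_A = V_DC · 3.262/(27.0 + 3.262) = 0.7825 V.
V_B = V_A × 0.8538 = 0.6681 V.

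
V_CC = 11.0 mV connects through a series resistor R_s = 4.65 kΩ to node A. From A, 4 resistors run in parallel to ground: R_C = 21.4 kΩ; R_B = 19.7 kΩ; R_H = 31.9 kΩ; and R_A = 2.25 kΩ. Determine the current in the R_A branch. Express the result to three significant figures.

I ≈ 1.33 µA

Combine the parallel branches: R_p = (1/21.4 + 1/19.7 + 1/31.9 + 1/2.25)⁻¹ = 1.744 kΩ.
V_A = 11.0 × 1.744/6.394 = 3.001 mV.
I(R_A) = V_A / R_A = 3.001/2.25 = 1.334 µA.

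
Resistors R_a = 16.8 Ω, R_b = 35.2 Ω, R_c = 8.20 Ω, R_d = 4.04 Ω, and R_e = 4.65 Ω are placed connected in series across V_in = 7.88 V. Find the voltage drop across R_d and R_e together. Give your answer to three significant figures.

Total series resistance ΣR = 16.8 + 35.2 + 8.20 + 4.04 + 4.65 = 68.89 Ω.
R_{R_d..R_e} = 4.04 + 4.65 = 8.690 Ω.
By the voltage-divider rule, V = 7.88 × 8.690/68.89 = 0.9940 V.

V ≈ 0.994 V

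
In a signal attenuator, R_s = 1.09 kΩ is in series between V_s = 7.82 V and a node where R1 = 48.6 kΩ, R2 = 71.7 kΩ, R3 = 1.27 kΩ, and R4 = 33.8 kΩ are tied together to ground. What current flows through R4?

I ≈ 0.120 mA

Equivalent of the parallel group: R_p = 1.174 kΩ.
Node voltage V_A = V_s · R_p/(R_s + R_p) = 7.82 × 0.5186 = 4.056 V.
Branch current I = V_A/R4 = 4.056/33.8 = 0.1200 mA.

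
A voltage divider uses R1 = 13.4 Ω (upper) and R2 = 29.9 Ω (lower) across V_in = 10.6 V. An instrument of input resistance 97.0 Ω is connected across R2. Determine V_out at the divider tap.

R2 ‖ R_L = (29.9 × 97.0)/(29.9 + 97.0) = 22.86 Ω.
Then V_out = V_in · R2'/(R1 + R2') = 10.6 × 22.86/36.26 = 6.682 V.
(Unloaded it would be 7.32 V; the load pulls it down.)

V_out ≈ 6.68 V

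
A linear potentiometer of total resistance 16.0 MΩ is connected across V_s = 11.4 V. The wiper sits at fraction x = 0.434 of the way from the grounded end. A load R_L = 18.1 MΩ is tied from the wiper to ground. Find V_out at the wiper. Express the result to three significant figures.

V_out ≈ 4.06 V

Lower segment x·R_p = 6.944 MΩ; upper segment (1−x)·R_p = 9.056 MΩ.
Lower segment in parallel with the load: 6.944 ‖ 18.1 = 5.019 MΩ.
Loaded-divider output: V_out = 11.4 × 0.3566 = 4.065 V.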